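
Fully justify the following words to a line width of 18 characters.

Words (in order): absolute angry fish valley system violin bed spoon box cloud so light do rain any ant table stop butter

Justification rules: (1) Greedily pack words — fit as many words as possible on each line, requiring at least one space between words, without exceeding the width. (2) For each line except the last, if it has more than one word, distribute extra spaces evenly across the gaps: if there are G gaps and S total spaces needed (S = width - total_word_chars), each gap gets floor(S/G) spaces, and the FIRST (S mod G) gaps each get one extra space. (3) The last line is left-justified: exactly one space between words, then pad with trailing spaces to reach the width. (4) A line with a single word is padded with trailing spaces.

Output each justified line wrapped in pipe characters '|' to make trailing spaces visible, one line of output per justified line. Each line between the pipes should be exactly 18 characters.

Answer: |absolute     angry|
|fish valley system|
|violin  bed  spoon|
|box cloud so light|
|do  rain  any  ant|
|table stop butter |

Derivation:
Line 1: ['absolute', 'angry'] (min_width=14, slack=4)
Line 2: ['fish', 'valley', 'system'] (min_width=18, slack=0)
Line 3: ['violin', 'bed', 'spoon'] (min_width=16, slack=2)
Line 4: ['box', 'cloud', 'so', 'light'] (min_width=18, slack=0)
Line 5: ['do', 'rain', 'any', 'ant'] (min_width=15, slack=3)
Line 6: ['table', 'stop', 'butter'] (min_width=17, slack=1)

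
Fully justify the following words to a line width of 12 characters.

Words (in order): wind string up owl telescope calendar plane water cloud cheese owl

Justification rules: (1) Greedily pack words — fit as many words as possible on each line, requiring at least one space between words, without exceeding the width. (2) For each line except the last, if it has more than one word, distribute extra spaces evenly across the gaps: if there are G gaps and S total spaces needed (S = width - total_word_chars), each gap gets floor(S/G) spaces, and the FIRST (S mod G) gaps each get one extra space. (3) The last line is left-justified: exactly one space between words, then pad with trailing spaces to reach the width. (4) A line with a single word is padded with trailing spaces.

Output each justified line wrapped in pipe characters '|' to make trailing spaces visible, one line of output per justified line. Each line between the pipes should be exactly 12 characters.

Line 1: ['wind', 'string'] (min_width=11, slack=1)
Line 2: ['up', 'owl'] (min_width=6, slack=6)
Line 3: ['telescope'] (min_width=9, slack=3)
Line 4: ['calendar'] (min_width=8, slack=4)
Line 5: ['plane', 'water'] (min_width=11, slack=1)
Line 6: ['cloud', 'cheese'] (min_width=12, slack=0)
Line 7: ['owl'] (min_width=3, slack=9)

Answer: |wind  string|
|up       owl|
|telescope   |
|calendar    |
|plane  water|
|cloud cheese|
|owl         |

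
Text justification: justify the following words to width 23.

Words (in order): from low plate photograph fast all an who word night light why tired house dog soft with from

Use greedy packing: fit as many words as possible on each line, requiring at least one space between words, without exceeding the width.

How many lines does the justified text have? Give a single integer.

Answer: 5

Derivation:
Line 1: ['from', 'low', 'plate'] (min_width=14, slack=9)
Line 2: ['photograph', 'fast', 'all', 'an'] (min_width=22, slack=1)
Line 3: ['who', 'word', 'night', 'light'] (min_width=20, slack=3)
Line 4: ['why', 'tired', 'house', 'dog'] (min_width=19, slack=4)
Line 5: ['soft', 'with', 'from'] (min_width=14, slack=9)
Total lines: 5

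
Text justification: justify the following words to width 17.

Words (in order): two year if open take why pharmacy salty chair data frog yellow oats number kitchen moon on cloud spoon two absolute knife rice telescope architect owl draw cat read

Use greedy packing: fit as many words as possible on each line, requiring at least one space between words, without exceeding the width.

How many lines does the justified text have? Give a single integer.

Line 1: ['two', 'year', 'if', 'open'] (min_width=16, slack=1)
Line 2: ['take', 'why', 'pharmacy'] (min_width=17, slack=0)
Line 3: ['salty', 'chair', 'data'] (min_width=16, slack=1)
Line 4: ['frog', 'yellow', 'oats'] (min_width=16, slack=1)
Line 5: ['number', 'kitchen'] (min_width=14, slack=3)
Line 6: ['moon', 'on', 'cloud'] (min_width=13, slack=4)
Line 7: ['spoon', 'two'] (min_width=9, slack=8)
Line 8: ['absolute', 'knife'] (min_width=14, slack=3)
Line 9: ['rice', 'telescope'] (min_width=14, slack=3)
Line 10: ['architect', 'owl'] (min_width=13, slack=4)
Line 11: ['draw', 'cat', 'read'] (min_width=13, slack=4)
Total lines: 11

Answer: 11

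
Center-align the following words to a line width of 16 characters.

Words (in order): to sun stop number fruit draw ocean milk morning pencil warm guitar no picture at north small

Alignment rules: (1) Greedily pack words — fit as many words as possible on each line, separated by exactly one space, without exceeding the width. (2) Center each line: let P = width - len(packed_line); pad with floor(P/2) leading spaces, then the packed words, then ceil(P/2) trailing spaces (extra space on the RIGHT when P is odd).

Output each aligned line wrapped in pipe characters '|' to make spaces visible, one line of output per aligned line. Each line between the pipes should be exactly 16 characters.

Line 1: ['to', 'sun', 'stop'] (min_width=11, slack=5)
Line 2: ['number', 'fruit'] (min_width=12, slack=4)
Line 3: ['draw', 'ocean', 'milk'] (min_width=15, slack=1)
Line 4: ['morning', 'pencil'] (min_width=14, slack=2)
Line 5: ['warm', 'guitar', 'no'] (min_width=14, slack=2)
Line 6: ['picture', 'at', 'north'] (min_width=16, slack=0)
Line 7: ['small'] (min_width=5, slack=11)

Answer: |  to sun stop   |
|  number fruit  |
|draw ocean milk |
| morning pencil |
| warm guitar no |
|picture at north|
|     small      |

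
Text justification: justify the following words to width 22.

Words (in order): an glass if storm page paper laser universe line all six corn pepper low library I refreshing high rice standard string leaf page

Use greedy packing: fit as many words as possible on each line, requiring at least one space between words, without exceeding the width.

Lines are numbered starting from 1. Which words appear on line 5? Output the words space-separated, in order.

Answer: refreshing high rice

Derivation:
Line 1: ['an', 'glass', 'if', 'storm', 'page'] (min_width=22, slack=0)
Line 2: ['paper', 'laser', 'universe'] (min_width=20, slack=2)
Line 3: ['line', 'all', 'six', 'corn'] (min_width=17, slack=5)
Line 4: ['pepper', 'low', 'library', 'I'] (min_width=20, slack=2)
Line 5: ['refreshing', 'high', 'rice'] (min_width=20, slack=2)
Line 6: ['standard', 'string', 'leaf'] (min_width=20, slack=2)
Line 7: ['page'] (min_width=4, slack=18)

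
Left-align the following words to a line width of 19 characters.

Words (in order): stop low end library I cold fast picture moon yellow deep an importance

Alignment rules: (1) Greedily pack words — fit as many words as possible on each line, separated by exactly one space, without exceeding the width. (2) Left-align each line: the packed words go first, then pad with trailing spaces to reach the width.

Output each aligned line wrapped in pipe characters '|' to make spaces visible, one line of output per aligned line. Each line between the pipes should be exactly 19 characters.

Answer: |stop low end       |
|library I cold fast|
|picture moon yellow|
|deep an importance |

Derivation:
Line 1: ['stop', 'low', 'end'] (min_width=12, slack=7)
Line 2: ['library', 'I', 'cold', 'fast'] (min_width=19, slack=0)
Line 3: ['picture', 'moon', 'yellow'] (min_width=19, slack=0)
Line 4: ['deep', 'an', 'importance'] (min_width=18, slack=1)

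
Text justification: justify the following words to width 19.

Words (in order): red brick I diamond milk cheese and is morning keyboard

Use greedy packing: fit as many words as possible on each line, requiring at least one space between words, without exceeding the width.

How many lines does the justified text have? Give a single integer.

Line 1: ['red', 'brick', 'I', 'diamond'] (min_width=19, slack=0)
Line 2: ['milk', 'cheese', 'and', 'is'] (min_width=18, slack=1)
Line 3: ['morning', 'keyboard'] (min_width=16, slack=3)
Total lines: 3

Answer: 3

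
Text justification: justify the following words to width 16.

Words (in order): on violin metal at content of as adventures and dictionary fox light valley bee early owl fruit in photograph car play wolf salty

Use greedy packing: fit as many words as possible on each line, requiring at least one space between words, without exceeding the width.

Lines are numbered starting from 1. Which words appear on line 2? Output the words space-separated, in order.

Line 1: ['on', 'violin', 'metal'] (min_width=15, slack=1)
Line 2: ['at', 'content', 'of', 'as'] (min_width=16, slack=0)
Line 3: ['adventures', 'and'] (min_width=14, slack=2)
Line 4: ['dictionary', 'fox'] (min_width=14, slack=2)
Line 5: ['light', 'valley', 'bee'] (min_width=16, slack=0)
Line 6: ['early', 'owl', 'fruit'] (min_width=15, slack=1)
Line 7: ['in', 'photograph'] (min_width=13, slack=3)
Line 8: ['car', 'play', 'wolf'] (min_width=13, slack=3)
Line 9: ['salty'] (min_width=5, slack=11)

Answer: at content of as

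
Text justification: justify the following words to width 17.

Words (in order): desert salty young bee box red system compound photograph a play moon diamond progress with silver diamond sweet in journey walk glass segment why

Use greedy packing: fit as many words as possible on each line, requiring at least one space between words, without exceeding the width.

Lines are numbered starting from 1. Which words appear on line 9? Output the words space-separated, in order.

Answer: walk glass

Derivation:
Line 1: ['desert', 'salty'] (min_width=12, slack=5)
Line 2: ['young', 'bee', 'box', 'red'] (min_width=17, slack=0)
Line 3: ['system', 'compound'] (min_width=15, slack=2)
Line 4: ['photograph', 'a', 'play'] (min_width=17, slack=0)
Line 5: ['moon', 'diamond'] (min_width=12, slack=5)
Line 6: ['progress', 'with'] (min_width=13, slack=4)
Line 7: ['silver', 'diamond'] (min_width=14, slack=3)
Line 8: ['sweet', 'in', 'journey'] (min_width=16, slack=1)
Line 9: ['walk', 'glass'] (min_width=10, slack=7)
Line 10: ['segment', 'why'] (min_width=11, slack=6)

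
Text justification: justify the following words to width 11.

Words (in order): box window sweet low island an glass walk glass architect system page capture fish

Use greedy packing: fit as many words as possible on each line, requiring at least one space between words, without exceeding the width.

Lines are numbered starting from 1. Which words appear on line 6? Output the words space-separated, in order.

Answer: architect

Derivation:
Line 1: ['box', 'window'] (min_width=10, slack=1)
Line 2: ['sweet', 'low'] (min_width=9, slack=2)
Line 3: ['island', 'an'] (min_width=9, slack=2)
Line 4: ['glass', 'walk'] (min_width=10, slack=1)
Line 5: ['glass'] (min_width=5, slack=6)
Line 6: ['architect'] (min_width=9, slack=2)
Line 7: ['system', 'page'] (min_width=11, slack=0)
Line 8: ['capture'] (min_width=7, slack=4)
Line 9: ['fish'] (min_width=4, slack=7)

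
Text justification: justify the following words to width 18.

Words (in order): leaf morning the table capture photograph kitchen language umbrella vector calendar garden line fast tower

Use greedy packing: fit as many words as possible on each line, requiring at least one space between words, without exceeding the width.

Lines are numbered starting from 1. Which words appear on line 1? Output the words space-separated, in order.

Line 1: ['leaf', 'morning', 'the'] (min_width=16, slack=2)
Line 2: ['table', 'capture'] (min_width=13, slack=5)
Line 3: ['photograph', 'kitchen'] (min_width=18, slack=0)
Line 4: ['language', 'umbrella'] (min_width=17, slack=1)
Line 5: ['vector', 'calendar'] (min_width=15, slack=3)
Line 6: ['garden', 'line', 'fast'] (min_width=16, slack=2)
Line 7: ['tower'] (min_width=5, slack=13)

Answer: leaf morning the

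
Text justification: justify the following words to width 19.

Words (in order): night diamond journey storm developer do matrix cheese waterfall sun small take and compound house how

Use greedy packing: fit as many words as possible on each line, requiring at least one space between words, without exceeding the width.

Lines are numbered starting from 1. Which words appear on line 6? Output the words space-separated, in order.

Answer: compound house how

Derivation:
Line 1: ['night', 'diamond'] (min_width=13, slack=6)
Line 2: ['journey', 'storm'] (min_width=13, slack=6)
Line 3: ['developer', 'do', 'matrix'] (min_width=19, slack=0)
Line 4: ['cheese', 'waterfall'] (min_width=16, slack=3)
Line 5: ['sun', 'small', 'take', 'and'] (min_width=18, slack=1)
Line 6: ['compound', 'house', 'how'] (min_width=18, slack=1)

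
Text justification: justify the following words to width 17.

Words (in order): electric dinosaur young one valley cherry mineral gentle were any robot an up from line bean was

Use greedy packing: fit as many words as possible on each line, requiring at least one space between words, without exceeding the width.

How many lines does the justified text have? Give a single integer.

Line 1: ['electric', 'dinosaur'] (min_width=17, slack=0)
Line 2: ['young', 'one', 'valley'] (min_width=16, slack=1)
Line 3: ['cherry', 'mineral'] (min_width=14, slack=3)
Line 4: ['gentle', 'were', 'any'] (min_width=15, slack=2)
Line 5: ['robot', 'an', 'up', 'from'] (min_width=16, slack=1)
Line 6: ['line', 'bean', 'was'] (min_width=13, slack=4)
Total lines: 6

Answer: 6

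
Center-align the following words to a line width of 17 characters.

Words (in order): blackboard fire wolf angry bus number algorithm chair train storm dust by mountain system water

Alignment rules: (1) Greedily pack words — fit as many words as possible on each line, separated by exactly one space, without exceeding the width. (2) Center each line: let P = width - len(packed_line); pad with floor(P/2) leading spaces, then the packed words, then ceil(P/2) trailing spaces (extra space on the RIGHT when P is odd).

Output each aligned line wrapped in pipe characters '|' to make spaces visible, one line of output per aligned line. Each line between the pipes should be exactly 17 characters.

Line 1: ['blackboard', 'fire'] (min_width=15, slack=2)
Line 2: ['wolf', 'angry', 'bus'] (min_width=14, slack=3)
Line 3: ['number', 'algorithm'] (min_width=16, slack=1)
Line 4: ['chair', 'train', 'storm'] (min_width=17, slack=0)
Line 5: ['dust', 'by', 'mountain'] (min_width=16, slack=1)
Line 6: ['system', 'water'] (min_width=12, slack=5)

Answer: | blackboard fire |
| wolf angry bus  |
|number algorithm |
|chair train storm|
|dust by mountain |
|  system water   |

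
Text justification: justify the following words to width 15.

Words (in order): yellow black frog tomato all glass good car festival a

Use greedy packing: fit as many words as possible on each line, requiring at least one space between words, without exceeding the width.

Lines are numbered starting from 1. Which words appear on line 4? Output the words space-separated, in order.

Line 1: ['yellow', 'black'] (min_width=12, slack=3)
Line 2: ['frog', 'tomato', 'all'] (min_width=15, slack=0)
Line 3: ['glass', 'good', 'car'] (min_width=14, slack=1)
Line 4: ['festival', 'a'] (min_width=10, slack=5)

Answer: festival a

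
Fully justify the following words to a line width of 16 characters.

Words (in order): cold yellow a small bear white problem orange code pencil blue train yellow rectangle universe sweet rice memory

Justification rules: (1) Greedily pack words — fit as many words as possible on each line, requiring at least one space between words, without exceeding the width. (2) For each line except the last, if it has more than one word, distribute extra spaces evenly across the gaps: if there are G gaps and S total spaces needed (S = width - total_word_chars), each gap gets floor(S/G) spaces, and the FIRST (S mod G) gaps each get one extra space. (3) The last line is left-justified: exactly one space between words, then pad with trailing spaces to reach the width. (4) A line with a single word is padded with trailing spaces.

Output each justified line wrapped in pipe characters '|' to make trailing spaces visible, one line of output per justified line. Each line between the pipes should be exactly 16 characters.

Line 1: ['cold', 'yellow', 'a'] (min_width=13, slack=3)
Line 2: ['small', 'bear', 'white'] (min_width=16, slack=0)
Line 3: ['problem', 'orange'] (min_width=14, slack=2)
Line 4: ['code', 'pencil', 'blue'] (min_width=16, slack=0)
Line 5: ['train', 'yellow'] (min_width=12, slack=4)
Line 6: ['rectangle'] (min_width=9, slack=7)
Line 7: ['universe', 'sweet'] (min_width=14, slack=2)
Line 8: ['rice', 'memory'] (min_width=11, slack=5)

Answer: |cold   yellow  a|
|small bear white|
|problem   orange|
|code pencil blue|
|train     yellow|
|rectangle       |
|universe   sweet|
|rice memory     |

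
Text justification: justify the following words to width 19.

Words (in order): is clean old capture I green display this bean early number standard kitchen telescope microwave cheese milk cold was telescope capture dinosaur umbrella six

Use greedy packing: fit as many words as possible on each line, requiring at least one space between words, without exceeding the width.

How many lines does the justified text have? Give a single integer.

Answer: 10

Derivation:
Line 1: ['is', 'clean', 'old'] (min_width=12, slack=7)
Line 2: ['capture', 'I', 'green'] (min_width=15, slack=4)
Line 3: ['display', 'this', 'bean'] (min_width=17, slack=2)
Line 4: ['early', 'number'] (min_width=12, slack=7)
Line 5: ['standard', 'kitchen'] (min_width=16, slack=3)
Line 6: ['telescope', 'microwave'] (min_width=19, slack=0)
Line 7: ['cheese', 'milk', 'cold'] (min_width=16, slack=3)
Line 8: ['was', 'telescope'] (min_width=13, slack=6)
Line 9: ['capture', 'dinosaur'] (min_width=16, slack=3)
Line 10: ['umbrella', 'six'] (min_width=12, slack=7)
Total lines: 10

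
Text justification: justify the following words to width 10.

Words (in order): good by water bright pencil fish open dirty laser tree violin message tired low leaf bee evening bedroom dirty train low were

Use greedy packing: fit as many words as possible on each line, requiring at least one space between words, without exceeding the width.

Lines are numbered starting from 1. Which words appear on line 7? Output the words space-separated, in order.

Answer: laser tree

Derivation:
Line 1: ['good', 'by'] (min_width=7, slack=3)
Line 2: ['water'] (min_width=5, slack=5)
Line 3: ['bright'] (min_width=6, slack=4)
Line 4: ['pencil'] (min_width=6, slack=4)
Line 5: ['fish', 'open'] (min_width=9, slack=1)
Line 6: ['dirty'] (min_width=5, slack=5)
Line 7: ['laser', 'tree'] (min_width=10, slack=0)
Line 8: ['violin'] (min_width=6, slack=4)
Line 9: ['message'] (min_width=7, slack=3)
Line 10: ['tired', 'low'] (min_width=9, slack=1)
Line 11: ['leaf', 'bee'] (min_width=8, slack=2)
Line 12: ['evening'] (min_width=7, slack=3)
Line 13: ['bedroom'] (min_width=7, slack=3)
Line 14: ['dirty'] (min_width=5, slack=5)
Line 15: ['train', 'low'] (min_width=9, slack=1)
Line 16: ['were'] (min_width=4, slack=6)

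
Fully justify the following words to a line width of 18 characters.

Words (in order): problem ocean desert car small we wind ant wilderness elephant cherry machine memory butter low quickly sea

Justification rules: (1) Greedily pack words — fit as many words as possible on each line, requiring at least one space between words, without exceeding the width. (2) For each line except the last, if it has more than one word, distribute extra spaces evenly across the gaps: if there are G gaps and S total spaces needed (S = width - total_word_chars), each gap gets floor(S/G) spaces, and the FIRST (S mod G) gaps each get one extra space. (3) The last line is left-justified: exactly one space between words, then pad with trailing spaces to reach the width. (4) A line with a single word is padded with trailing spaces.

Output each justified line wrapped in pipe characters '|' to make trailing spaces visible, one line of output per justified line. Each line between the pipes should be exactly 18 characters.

Answer: |problem      ocean|
|desert  car  small|
|we     wind    ant|
|wilderness        |
|elephant    cherry|
|machine     memory|
|butter low quickly|
|sea               |

Derivation:
Line 1: ['problem', 'ocean'] (min_width=13, slack=5)
Line 2: ['desert', 'car', 'small'] (min_width=16, slack=2)
Line 3: ['we', 'wind', 'ant'] (min_width=11, slack=7)
Line 4: ['wilderness'] (min_width=10, slack=8)
Line 5: ['elephant', 'cherry'] (min_width=15, slack=3)
Line 6: ['machine', 'memory'] (min_width=14, slack=4)
Line 7: ['butter', 'low', 'quickly'] (min_width=18, slack=0)
Line 8: ['sea'] (min_width=3, slack=15)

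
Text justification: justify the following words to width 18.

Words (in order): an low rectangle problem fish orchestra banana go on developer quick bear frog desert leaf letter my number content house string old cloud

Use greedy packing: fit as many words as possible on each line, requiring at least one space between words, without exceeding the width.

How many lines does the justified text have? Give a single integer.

Answer: 9

Derivation:
Line 1: ['an', 'low', 'rectangle'] (min_width=16, slack=2)
Line 2: ['problem', 'fish'] (min_width=12, slack=6)
Line 3: ['orchestra', 'banana'] (min_width=16, slack=2)
Line 4: ['go', 'on', 'developer'] (min_width=15, slack=3)
Line 5: ['quick', 'bear', 'frog'] (min_width=15, slack=3)
Line 6: ['desert', 'leaf', 'letter'] (min_width=18, slack=0)
Line 7: ['my', 'number', 'content'] (min_width=17, slack=1)
Line 8: ['house', 'string', 'old'] (min_width=16, slack=2)
Line 9: ['cloud'] (min_width=5, slack=13)
Total lines: 9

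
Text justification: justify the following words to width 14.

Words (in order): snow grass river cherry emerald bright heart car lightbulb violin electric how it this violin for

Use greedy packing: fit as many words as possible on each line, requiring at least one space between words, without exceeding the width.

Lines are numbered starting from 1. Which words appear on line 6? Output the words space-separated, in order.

Line 1: ['snow', 'grass'] (min_width=10, slack=4)
Line 2: ['river', 'cherry'] (min_width=12, slack=2)
Line 3: ['emerald', 'bright'] (min_width=14, slack=0)
Line 4: ['heart', 'car'] (min_width=9, slack=5)
Line 5: ['lightbulb'] (min_width=9, slack=5)
Line 6: ['violin'] (min_width=6, slack=8)
Line 7: ['electric', 'how'] (min_width=12, slack=2)
Line 8: ['it', 'this', 'violin'] (min_width=14, slack=0)
Line 9: ['for'] (min_width=3, slack=11)

Answer: violin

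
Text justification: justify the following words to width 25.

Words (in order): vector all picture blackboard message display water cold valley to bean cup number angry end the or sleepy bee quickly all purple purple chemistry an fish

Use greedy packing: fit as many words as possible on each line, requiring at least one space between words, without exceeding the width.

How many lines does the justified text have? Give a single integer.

Line 1: ['vector', 'all', 'picture'] (min_width=18, slack=7)
Line 2: ['blackboard', 'message'] (min_width=18, slack=7)
Line 3: ['display', 'water', 'cold', 'valley'] (min_width=25, slack=0)
Line 4: ['to', 'bean', 'cup', 'number', 'angry'] (min_width=24, slack=1)
Line 5: ['end', 'the', 'or', 'sleepy', 'bee'] (min_width=21, slack=4)
Line 6: ['quickly', 'all', 'purple', 'purple'] (min_width=25, slack=0)
Line 7: ['chemistry', 'an', 'fish'] (min_width=17, slack=8)
Total lines: 7

Answer: 7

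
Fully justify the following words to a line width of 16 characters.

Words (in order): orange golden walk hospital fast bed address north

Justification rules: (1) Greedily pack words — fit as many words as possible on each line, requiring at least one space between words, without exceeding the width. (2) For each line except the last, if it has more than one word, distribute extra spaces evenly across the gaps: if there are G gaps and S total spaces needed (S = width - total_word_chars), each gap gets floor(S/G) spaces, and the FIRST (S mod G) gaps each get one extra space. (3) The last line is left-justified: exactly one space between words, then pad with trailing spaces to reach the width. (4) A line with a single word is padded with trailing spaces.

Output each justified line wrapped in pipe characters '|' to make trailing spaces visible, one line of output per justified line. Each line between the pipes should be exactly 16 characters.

Answer: |orange    golden|
|walk    hospital|
|fast bed address|
|north           |

Derivation:
Line 1: ['orange', 'golden'] (min_width=13, slack=3)
Line 2: ['walk', 'hospital'] (min_width=13, slack=3)
Line 3: ['fast', 'bed', 'address'] (min_width=16, slack=0)
Line 4: ['north'] (min_width=5, slack=11)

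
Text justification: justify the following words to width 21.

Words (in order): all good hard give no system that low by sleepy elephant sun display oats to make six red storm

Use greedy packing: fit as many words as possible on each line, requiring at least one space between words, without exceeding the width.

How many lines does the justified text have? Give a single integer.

Line 1: ['all', 'good', 'hard', 'give', 'no'] (min_width=21, slack=0)
Line 2: ['system', 'that', 'low', 'by'] (min_width=18, slack=3)
Line 3: ['sleepy', 'elephant', 'sun'] (min_width=19, slack=2)
Line 4: ['display', 'oats', 'to', 'make'] (min_width=20, slack=1)
Line 5: ['six', 'red', 'storm'] (min_width=13, slack=8)
Total lines: 5

Answer: 5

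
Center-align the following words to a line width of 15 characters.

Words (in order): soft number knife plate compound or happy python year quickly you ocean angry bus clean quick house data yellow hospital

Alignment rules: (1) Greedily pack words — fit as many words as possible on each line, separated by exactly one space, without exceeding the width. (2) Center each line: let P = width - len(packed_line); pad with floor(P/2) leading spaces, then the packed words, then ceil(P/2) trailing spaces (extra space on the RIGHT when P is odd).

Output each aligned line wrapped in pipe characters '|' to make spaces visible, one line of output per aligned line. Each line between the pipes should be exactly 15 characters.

Answer: |  soft number  |
|  knife plate  |
|  compound or  |
| happy python  |
| year quickly  |
|you ocean angry|
|bus clean quick|
|  house data   |
|yellow hospital|

Derivation:
Line 1: ['soft', 'number'] (min_width=11, slack=4)
Line 2: ['knife', 'plate'] (min_width=11, slack=4)
Line 3: ['compound', 'or'] (min_width=11, slack=4)
Line 4: ['happy', 'python'] (min_width=12, slack=3)
Line 5: ['year', 'quickly'] (min_width=12, slack=3)
Line 6: ['you', 'ocean', 'angry'] (min_width=15, slack=0)
Line 7: ['bus', 'clean', 'quick'] (min_width=15, slack=0)
Line 8: ['house', 'data'] (min_width=10, slack=5)
Line 9: ['yellow', 'hospital'] (min_width=15, slack=0)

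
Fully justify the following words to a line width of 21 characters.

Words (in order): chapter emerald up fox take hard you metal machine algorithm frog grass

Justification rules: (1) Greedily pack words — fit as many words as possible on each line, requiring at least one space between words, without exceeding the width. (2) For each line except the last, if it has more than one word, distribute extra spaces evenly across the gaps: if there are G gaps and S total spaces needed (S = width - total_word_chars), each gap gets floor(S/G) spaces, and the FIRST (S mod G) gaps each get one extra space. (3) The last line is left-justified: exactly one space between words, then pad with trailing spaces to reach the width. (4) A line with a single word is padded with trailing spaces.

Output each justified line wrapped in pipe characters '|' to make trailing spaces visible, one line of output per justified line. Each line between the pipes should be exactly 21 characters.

Line 1: ['chapter', 'emerald', 'up'] (min_width=18, slack=3)
Line 2: ['fox', 'take', 'hard', 'you'] (min_width=17, slack=4)
Line 3: ['metal', 'machine'] (min_width=13, slack=8)
Line 4: ['algorithm', 'frog', 'grass'] (min_width=20, slack=1)

Answer: |chapter   emerald  up|
|fox   take  hard  you|
|metal         machine|
|algorithm frog grass |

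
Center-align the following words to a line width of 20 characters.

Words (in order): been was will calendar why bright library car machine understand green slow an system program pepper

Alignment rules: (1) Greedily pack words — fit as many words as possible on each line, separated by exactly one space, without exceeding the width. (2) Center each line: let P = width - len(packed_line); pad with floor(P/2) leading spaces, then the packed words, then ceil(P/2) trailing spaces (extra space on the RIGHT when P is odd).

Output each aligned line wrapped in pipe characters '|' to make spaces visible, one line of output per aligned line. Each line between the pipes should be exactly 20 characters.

Line 1: ['been', 'was', 'will'] (min_width=13, slack=7)
Line 2: ['calendar', 'why', 'bright'] (min_width=19, slack=1)
Line 3: ['library', 'car', 'machine'] (min_width=19, slack=1)
Line 4: ['understand', 'green'] (min_width=16, slack=4)
Line 5: ['slow', 'an', 'system'] (min_width=14, slack=6)
Line 6: ['program', 'pepper'] (min_width=14, slack=6)

Answer: |   been was will    |
|calendar why bright |
|library car machine |
|  understand green  |
|   slow an system   |
|   program pepper   |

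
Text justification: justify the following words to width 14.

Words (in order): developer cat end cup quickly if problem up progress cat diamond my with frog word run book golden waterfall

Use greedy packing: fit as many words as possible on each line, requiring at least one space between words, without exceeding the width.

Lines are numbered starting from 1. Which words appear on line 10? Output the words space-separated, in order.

Line 1: ['developer', 'cat'] (min_width=13, slack=1)
Line 2: ['end', 'cup'] (min_width=7, slack=7)
Line 3: ['quickly', 'if'] (min_width=10, slack=4)
Line 4: ['problem', 'up'] (min_width=10, slack=4)
Line 5: ['progress', 'cat'] (min_width=12, slack=2)
Line 6: ['diamond', 'my'] (min_width=10, slack=4)
Line 7: ['with', 'frog', 'word'] (min_width=14, slack=0)
Line 8: ['run', 'book'] (min_width=8, slack=6)
Line 9: ['golden'] (min_width=6, slack=8)
Line 10: ['waterfall'] (min_width=9, slack=5)

Answer: waterfall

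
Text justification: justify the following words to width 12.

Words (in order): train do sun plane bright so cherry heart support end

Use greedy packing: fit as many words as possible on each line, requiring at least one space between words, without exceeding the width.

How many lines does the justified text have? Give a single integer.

Answer: 5

Derivation:
Line 1: ['train', 'do', 'sun'] (min_width=12, slack=0)
Line 2: ['plane', 'bright'] (min_width=12, slack=0)
Line 3: ['so', 'cherry'] (min_width=9, slack=3)
Line 4: ['heart'] (min_width=5, slack=7)
Line 5: ['support', 'end'] (min_width=11, slack=1)
Total lines: 5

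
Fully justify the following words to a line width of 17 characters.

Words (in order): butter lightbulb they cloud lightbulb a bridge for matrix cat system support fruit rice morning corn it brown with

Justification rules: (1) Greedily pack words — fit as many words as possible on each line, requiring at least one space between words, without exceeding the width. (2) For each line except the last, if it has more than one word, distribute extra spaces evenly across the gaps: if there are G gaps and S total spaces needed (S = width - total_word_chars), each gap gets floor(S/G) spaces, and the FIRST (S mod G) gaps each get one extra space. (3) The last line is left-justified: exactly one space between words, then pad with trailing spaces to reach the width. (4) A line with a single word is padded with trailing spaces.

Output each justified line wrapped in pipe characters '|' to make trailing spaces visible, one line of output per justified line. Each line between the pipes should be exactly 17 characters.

Line 1: ['butter', 'lightbulb'] (min_width=16, slack=1)
Line 2: ['they', 'cloud'] (min_width=10, slack=7)
Line 3: ['lightbulb', 'a'] (min_width=11, slack=6)
Line 4: ['bridge', 'for', 'matrix'] (min_width=17, slack=0)
Line 5: ['cat', 'system'] (min_width=10, slack=7)
Line 6: ['support', 'fruit'] (min_width=13, slack=4)
Line 7: ['rice', 'morning', 'corn'] (min_width=17, slack=0)
Line 8: ['it', 'brown', 'with'] (min_width=13, slack=4)

Answer: |butter  lightbulb|
|they        cloud|
|lightbulb       a|
|bridge for matrix|
|cat        system|
|support     fruit|
|rice morning corn|
|it brown with    |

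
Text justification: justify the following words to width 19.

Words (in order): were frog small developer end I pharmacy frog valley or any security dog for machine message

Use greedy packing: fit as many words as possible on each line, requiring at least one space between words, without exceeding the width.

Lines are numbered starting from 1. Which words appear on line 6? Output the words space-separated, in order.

Answer: machine message

Derivation:
Line 1: ['were', 'frog', 'small'] (min_width=15, slack=4)
Line 2: ['developer', 'end', 'I'] (min_width=15, slack=4)
Line 3: ['pharmacy', 'frog'] (min_width=13, slack=6)
Line 4: ['valley', 'or', 'any'] (min_width=13, slack=6)
Line 5: ['security', 'dog', 'for'] (min_width=16, slack=3)
Line 6: ['machine', 'message'] (min_width=15, slack=4)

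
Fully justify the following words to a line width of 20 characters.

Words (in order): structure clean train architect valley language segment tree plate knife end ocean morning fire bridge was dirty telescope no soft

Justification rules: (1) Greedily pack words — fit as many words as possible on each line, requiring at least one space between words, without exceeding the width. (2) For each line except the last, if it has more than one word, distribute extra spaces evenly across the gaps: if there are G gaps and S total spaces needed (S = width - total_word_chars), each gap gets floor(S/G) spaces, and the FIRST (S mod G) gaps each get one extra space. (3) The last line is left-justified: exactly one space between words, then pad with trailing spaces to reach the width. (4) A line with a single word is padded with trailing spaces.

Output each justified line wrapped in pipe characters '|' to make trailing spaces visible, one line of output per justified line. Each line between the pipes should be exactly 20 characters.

Answer: |structure      clean|
|train      architect|
|valley      language|
|segment  tree  plate|
|knife    end   ocean|
|morning  fire bridge|
|was  dirty telescope|
|no soft             |

Derivation:
Line 1: ['structure', 'clean'] (min_width=15, slack=5)
Line 2: ['train', 'architect'] (min_width=15, slack=5)
Line 3: ['valley', 'language'] (min_width=15, slack=5)
Line 4: ['segment', 'tree', 'plate'] (min_width=18, slack=2)
Line 5: ['knife', 'end', 'ocean'] (min_width=15, slack=5)
Line 6: ['morning', 'fire', 'bridge'] (min_width=19, slack=1)
Line 7: ['was', 'dirty', 'telescope'] (min_width=19, slack=1)
Line 8: ['no', 'soft'] (min_width=7, slack=13)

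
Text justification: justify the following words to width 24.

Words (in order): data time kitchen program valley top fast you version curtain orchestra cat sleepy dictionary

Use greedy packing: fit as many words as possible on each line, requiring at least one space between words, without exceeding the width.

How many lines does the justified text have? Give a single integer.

Answer: 5

Derivation:
Line 1: ['data', 'time', 'kitchen'] (min_width=17, slack=7)
Line 2: ['program', 'valley', 'top', 'fast'] (min_width=23, slack=1)
Line 3: ['you', 'version', 'curtain'] (min_width=19, slack=5)
Line 4: ['orchestra', 'cat', 'sleepy'] (min_width=20, slack=4)
Line 5: ['dictionary'] (min_width=10, slack=14)
Total lines: 5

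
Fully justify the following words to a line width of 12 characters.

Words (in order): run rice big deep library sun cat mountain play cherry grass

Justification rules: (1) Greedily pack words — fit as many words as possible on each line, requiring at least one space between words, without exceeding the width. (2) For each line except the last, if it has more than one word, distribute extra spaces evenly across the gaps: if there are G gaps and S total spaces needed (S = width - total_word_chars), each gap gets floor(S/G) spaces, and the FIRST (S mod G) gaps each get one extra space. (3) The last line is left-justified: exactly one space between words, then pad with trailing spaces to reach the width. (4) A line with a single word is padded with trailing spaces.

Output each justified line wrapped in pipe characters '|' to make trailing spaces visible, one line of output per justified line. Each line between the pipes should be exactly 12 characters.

Answer: |run rice big|
|deep library|
|sun      cat|
|mountain    |
|play  cherry|
|grass       |

Derivation:
Line 1: ['run', 'rice', 'big'] (min_width=12, slack=0)
Line 2: ['deep', 'library'] (min_width=12, slack=0)
Line 3: ['sun', 'cat'] (min_width=7, slack=5)
Line 4: ['mountain'] (min_width=8, slack=4)
Line 5: ['play', 'cherry'] (min_width=11, slack=1)
Line 6: ['grass'] (min_width=5, slack=7)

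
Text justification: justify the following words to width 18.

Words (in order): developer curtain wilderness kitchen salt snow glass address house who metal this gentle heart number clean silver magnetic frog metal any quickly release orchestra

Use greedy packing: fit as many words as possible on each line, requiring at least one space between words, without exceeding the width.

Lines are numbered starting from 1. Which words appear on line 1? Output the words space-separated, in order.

Line 1: ['developer', 'curtain'] (min_width=17, slack=1)
Line 2: ['wilderness', 'kitchen'] (min_width=18, slack=0)
Line 3: ['salt', 'snow', 'glass'] (min_width=15, slack=3)
Line 4: ['address', 'house', 'who'] (min_width=17, slack=1)
Line 5: ['metal', 'this', 'gentle'] (min_width=17, slack=1)
Line 6: ['heart', 'number', 'clean'] (min_width=18, slack=0)
Line 7: ['silver', 'magnetic'] (min_width=15, slack=3)
Line 8: ['frog', 'metal', 'any'] (min_width=14, slack=4)
Line 9: ['quickly', 'release'] (min_width=15, slack=3)
Line 10: ['orchestra'] (min_width=9, slack=9)

Answer: developer curtain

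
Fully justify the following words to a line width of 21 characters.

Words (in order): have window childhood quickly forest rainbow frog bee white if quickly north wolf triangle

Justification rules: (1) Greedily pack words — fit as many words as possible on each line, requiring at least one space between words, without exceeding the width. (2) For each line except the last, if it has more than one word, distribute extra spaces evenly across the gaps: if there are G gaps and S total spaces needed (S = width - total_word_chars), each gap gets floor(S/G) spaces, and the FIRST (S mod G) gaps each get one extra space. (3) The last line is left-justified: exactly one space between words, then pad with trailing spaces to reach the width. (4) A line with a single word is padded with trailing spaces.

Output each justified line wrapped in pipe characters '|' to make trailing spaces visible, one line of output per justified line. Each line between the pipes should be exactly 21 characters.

Line 1: ['have', 'window', 'childhood'] (min_width=21, slack=0)
Line 2: ['quickly', 'forest'] (min_width=14, slack=7)
Line 3: ['rainbow', 'frog', 'bee'] (min_width=16, slack=5)
Line 4: ['white', 'if', 'quickly'] (min_width=16, slack=5)
Line 5: ['north', 'wolf', 'triangle'] (min_width=19, slack=2)

Answer: |have window childhood|
|quickly        forest|
|rainbow    frog   bee|
|white    if   quickly|
|north wolf triangle  |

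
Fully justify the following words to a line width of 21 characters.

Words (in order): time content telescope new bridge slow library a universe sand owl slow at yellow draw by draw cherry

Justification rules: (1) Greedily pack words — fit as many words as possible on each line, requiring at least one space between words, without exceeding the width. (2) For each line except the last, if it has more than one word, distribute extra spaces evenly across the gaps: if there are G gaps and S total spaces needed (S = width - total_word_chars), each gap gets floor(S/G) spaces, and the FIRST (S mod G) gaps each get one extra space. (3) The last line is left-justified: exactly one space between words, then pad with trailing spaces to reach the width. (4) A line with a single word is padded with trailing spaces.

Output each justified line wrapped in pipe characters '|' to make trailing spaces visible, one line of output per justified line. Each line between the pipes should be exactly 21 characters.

Line 1: ['time', 'content'] (min_width=12, slack=9)
Line 2: ['telescope', 'new', 'bridge'] (min_width=20, slack=1)
Line 3: ['slow', 'library', 'a'] (min_width=14, slack=7)
Line 4: ['universe', 'sand', 'owl'] (min_width=17, slack=4)
Line 5: ['slow', 'at', 'yellow', 'draw'] (min_width=19, slack=2)
Line 6: ['by', 'draw', 'cherry'] (min_width=14, slack=7)

Answer: |time          content|
|telescope  new bridge|
|slow     library    a|
|universe   sand   owl|
|slow  at  yellow draw|
|by draw cherry       |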